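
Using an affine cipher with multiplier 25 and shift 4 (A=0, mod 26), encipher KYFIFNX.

K(10): 25·10+4=254≡20 → U
Y(24): 25·24+4=604≡6 → G
F(5): 25·5+4=129≡25 → Z
I(8): 25·8+4=204≡22 → W
F(5): 25·5+4=129≡25 → Z
N(13): 25·13+4=329≡17 → R
X(23): 25·23+4=579≡7 → H

UGZWZRH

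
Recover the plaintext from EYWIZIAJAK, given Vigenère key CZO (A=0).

CZIGAUYKMI

Repeat the key across the ciphertext: CZOCZOCZOC
E(4)−C(2): 2 → C
Y(24)−Z(25): -1≡25 → Z
W(22)−O(14): 8 → I
I(8)−C(2): 6 → G
Z(25)−Z(25): 0 → A
I(8)−O(14): -6≡20 → U
A(0)−C(2): -2≡24 → Y
J(9)−Z(25): -16≡10 → K
A(0)−O(14): -14≡12 → M
K(10)−C(2): 8 → I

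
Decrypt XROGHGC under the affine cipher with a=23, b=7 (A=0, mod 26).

MOPJAJT

The inverse of 23 mod 26 is 17, since 23·17=391≡1. Apply D(y)=17·(y−7) mod 26:
X(23): 17·(23−7)=272≡12 → M
R(17): 17·(17−7)=170≡14 → O
O(14): 17·(14−7)=119≡15 → P
G(6): 17·(6−7)=-17≡9 → J
H(7): 17·(7−7)=0 → A
G(6): 17·(6−7)=-17≡9 → J
C(2): 17·(2−7)=-85≡19 → T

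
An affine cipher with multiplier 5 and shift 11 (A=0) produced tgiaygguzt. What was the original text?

The inverse of 5 mod 26 is 21, since 5·21=105≡1. Apply D(y)=21·(y−11) mod 26:
t(19): 21·(19−11)=168≡12 → m
g(6): 21·(6−11)=-105≡25 → z
i(8): 21·(8−11)=-63≡15 → p
a(0): 21·(0−11)=-231≡3 → d
y(24): 21·(24−11)=273≡13 → n
g(6): 21·(6−11)=-105≡25 → z
g(6): 21·(6−11)=-105≡25 → z
u(20): 21·(20−11)=189≡7 → h
z(25): 21·(25−11)=294≡8 → i
t(19): 21·(19−11)=168≡12 → m

mzpdnzzhim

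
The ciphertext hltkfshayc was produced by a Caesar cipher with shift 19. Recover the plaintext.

h(7): 7−19=-12≡14 → o
l(11): 11−19=-8≡18 → s
t(19): 19−19=0 → a
k(10): 10−19=-9≡17 → r
f(5): 5−19=-14≡12 → m
s(18): 18−19=-1≡25 → z
h(7): 7−19=-12≡14 → o
a(0): 0−19=-19≡7 → h
y(24): 24−19=5 → f
c(2): 2−19=-17≡9 → j

osarmzohfj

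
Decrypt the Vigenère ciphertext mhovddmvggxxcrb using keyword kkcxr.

cxmymtctjpnnauk

Repeat the key across the ciphertext: kkcxrkkcxrkkcxr
m(12)−k(10): 2 → c
h(7)−k(10): -3≡23 → x
o(14)−c(2): 12 → m
v(21)−x(23): -2≡24 → y
d(3)−r(17): -14≡12 → m
d(3)−k(10): -7≡19 → t
m(12)−k(10): 2 → c
v(21)−c(2): 19 → t
g(6)−x(23): -17≡9 → j
g(6)−r(17): -11≡15 → p
x(23)−k(10): 13 → n
x(23)−k(10): 13 → n
c(2)−c(2): 0 → a
r(17)−x(23): -6≡20 → u
b(1)−r(17): -16≡10 → k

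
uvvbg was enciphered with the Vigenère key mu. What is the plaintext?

ibjhu

Repeat the key across the ciphertext: mumum
u(20)−m(12): 8 → i
v(21)−u(20): 1 → b
v(21)−m(12): 9 → j
b(1)−u(20): -19≡7 → h
g(6)−m(12): -6≡20 → u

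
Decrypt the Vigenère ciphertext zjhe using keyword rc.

Repeat the key across the ciphertext: rcrc
z(25)−r(17): 8 → i
j(9)−c(2): 7 → h
h(7)−r(17): -10≡16 → q
e(4)−c(2): 2 → c

ihqc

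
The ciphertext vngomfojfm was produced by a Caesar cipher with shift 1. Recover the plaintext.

umfnleniel

v(21): 21−1=20 → u
n(13): 13−1=12 → m
g(6): 6−1=5 → f
o(14): 14−1=13 → n
m(12): 12−1=11 → l
f(5): 5−1=4 → e
o(14): 14−1=13 → n
j(9): 9−1=8 → i
f(5): 5−1=4 → e
m(12): 12−1=11 → l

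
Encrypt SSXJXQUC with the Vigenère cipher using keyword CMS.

Repeat the key across the message: CMSCMSCM
S(18)+C(2): 20 → U
S(18)+M(12): 30≡4 → E
X(23)+S(18): 41≡15 → P
J(9)+C(2): 11 → L
X(23)+M(12): 35≡9 → J
Q(16)+S(18): 34≡8 → I
U(20)+C(2): 22 → W
C(2)+M(12): 14 → O

UEPLJIWO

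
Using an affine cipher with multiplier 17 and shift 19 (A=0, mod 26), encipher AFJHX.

A(0): 17·0+19=19 → T
F(5): 17·5+19=104≡0 → A
J(9): 17·9+19=172≡16 → Q
H(7): 17·7+19=138≡8 → I
X(23): 17·23+19=410≡20 → U

TAQIU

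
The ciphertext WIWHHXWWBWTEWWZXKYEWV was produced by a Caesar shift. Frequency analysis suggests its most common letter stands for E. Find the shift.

18

The most frequent ciphertext letter is W (appears 8 times).
W is position 22; E is position 4.
Shift = 18.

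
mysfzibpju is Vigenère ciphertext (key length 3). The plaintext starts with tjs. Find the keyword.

tpa

Subtract each crib letter from the matching ciphertext letter (mod 26):
m(12)−t(19)=-7≡19 → t
y(24)−j(9)=15 → p
s(18)−s(18)=0 → a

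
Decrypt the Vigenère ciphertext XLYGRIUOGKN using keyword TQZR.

Repeat the key across the ciphertext: TQZRTQZRTQZ
X(23)−T(19): 4 → E
L(11)−Q(16): -5≡21 → V
Y(24)−Z(25): -1≡25 → Z
G(6)−R(17): -11≡15 → P
R(17)−T(19): -2≡24 → Y
I(8)−Q(16): -8≡18 → S
U(20)−Z(25): -5≡21 → V
O(14)−R(17): -3≡23 → X
G(6)−T(19): -13≡13 → N
K(10)−Q(16): -6≡20 → U
N(13)−Z(25): -12≡14 → O

EVZPYSVXNUO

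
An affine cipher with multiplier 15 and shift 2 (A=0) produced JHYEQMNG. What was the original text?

XJYOUSZC

The inverse of 15 mod 26 is 7, since 15·7=105≡1. Apply D(y)=7·(y−2) mod 26:
J(9): 7·(9−2)=49≡23 → X
H(7): 7·(7−2)=35≡9 → J
Y(24): 7·(24−2)=154≡24 → Y
E(4): 7·(4−2)=14 → O
Q(16): 7·(16−2)=98≡20 → U
M(12): 7·(12−2)=70≡18 → S
N(13): 7·(13−2)=77≡25 → Z
G(6): 7·(6−2)=28≡2 → C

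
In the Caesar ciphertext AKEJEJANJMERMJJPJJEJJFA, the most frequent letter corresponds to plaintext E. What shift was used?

5

The most frequent ciphertext letter is J (appears 9 times).
J is position 9; E is position 4.
Shift = 5.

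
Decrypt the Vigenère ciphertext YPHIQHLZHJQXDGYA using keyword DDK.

VMXFNXIWXGNNADOX

Repeat the key across the ciphertext: DDKDDKDDKDDKDDKD
Y(24)−D(3): 21 → V
P(15)−D(3): 12 → M
H(7)−K(10): -3≡23 → X
I(8)−D(3): 5 → F
Q(16)−D(3): 13 → N
H(7)−K(10): -3≡23 → X
L(11)−D(3): 8 → I
Z(25)−D(3): 22 → W
H(7)−K(10): -3≡23 → X
J(9)−D(3): 6 → G
Q(16)−D(3): 13 → N
X(23)−K(10): 13 → N
D(3)−D(3): 0 → A
G(6)−D(3): 3 → D
Y(24)−K(10): 14 → O
A(0)−D(3): -3≡23 → X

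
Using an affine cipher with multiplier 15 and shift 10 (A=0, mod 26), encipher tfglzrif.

jhwtvfah

t(19): 15·19+10=295≡9 → j
f(5): 15·5+10=85≡7 → h
g(6): 15·6+10=100≡22 → w
l(11): 15·11+10=175≡19 → t
z(25): 15·25+10=385≡21 → v
r(17): 15·17+10=265≡5 → f
i(8): 15·8+10=130≡0 → a
f(5): 15·5+10=85≡7 → h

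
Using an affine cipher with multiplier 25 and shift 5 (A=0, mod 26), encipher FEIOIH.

ABXRXY

F(5): 25·5+5=130≡0 → A
E(4): 25·4+5=105≡1 → B
I(8): 25·8+5=205≡23 → X
O(14): 25·14+5=355≡17 → R
I(8): 25·8+5=205≡23 → X
H(7): 25·7+5=180≡24 → Y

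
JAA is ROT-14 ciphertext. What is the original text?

VMM

J(9): 9−14=-5≡21 → V
A(0): 0−14=-14≡12 → M
A(0): 0−14=-14≡12 → M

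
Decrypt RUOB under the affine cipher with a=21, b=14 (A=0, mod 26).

PEAN

The inverse of 21 mod 26 is 5, since 21·5=105≡1. Apply D(y)=5·(y−14) mod 26:
R(17): 5·(17−14)=15 → P
U(20): 5·(20−14)=30≡4 → E
O(14): 5·(14−14)=0 → A
B(1): 5·(1−14)=-65≡13 → N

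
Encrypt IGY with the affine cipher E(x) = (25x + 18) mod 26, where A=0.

KMU

I(8): 25·8+18=218≡10 → K
G(6): 25·6+18=168≡12 → M
Y(24): 25·24+18=618≡20 → U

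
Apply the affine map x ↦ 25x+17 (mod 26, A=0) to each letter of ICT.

I(8): 25·8+17=217≡9 → J
C(2): 25·2+17=67≡15 → P
T(19): 25·19+17=492≡24 → Y

JPY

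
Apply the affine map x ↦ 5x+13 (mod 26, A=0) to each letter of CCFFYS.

C(2): 5·2+13=23 → X
C(2): 5·2+13=23 → X
F(5): 5·5+13=38≡12 → M
F(5): 5·5+13=38≡12 → M
Y(24): 5·24+13=133≡3 → D
S(18): 5·18+13=103≡25 → Z

XXMMDZ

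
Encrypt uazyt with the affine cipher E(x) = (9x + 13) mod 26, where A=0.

u(20): 9·20+13=193≡11 → l
a(0): 9·0+13=13 → n
z(25): 9·25+13=238≡4 → e
y(24): 9·24+13=229≡21 → v
t(19): 9·19+13=184≡2 → c

lnevc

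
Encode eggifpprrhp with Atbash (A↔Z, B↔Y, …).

vttrukkiisk

e(4) → v(21)
g(6) → t(19)
g(6) → t(19)
i(8) → r(17)
f(5) → u(20)
p(15) → k(10)
p(15) → k(10)
r(17) → i(8)
r(17) → i(8)
h(7) → s(18)
p(15) → k(10)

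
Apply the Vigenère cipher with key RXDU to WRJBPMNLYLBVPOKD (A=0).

NOMVGJQFPIEPGLNX

Repeat the key across the message: RXDURXDURXDURXDU
W(22)+R(17): 39≡13 → N
R(17)+X(23): 40≡14 → O
J(9)+D(3): 12 → M
B(1)+U(20): 21 → V
P(15)+R(17): 32≡6 → G
M(12)+X(23): 35≡9 → J
N(13)+D(3): 16 → Q
L(11)+U(20): 31≡5 → F
Y(24)+R(17): 41≡15 → P
L(11)+X(23): 34≡8 → I
B(1)+D(3): 4 → E
V(21)+U(20): 41≡15 → P
P(15)+R(17): 32≡6 → G
O(14)+X(23): 37≡11 → L
K(10)+D(3): 13 → N
D(3)+U(20): 23 → X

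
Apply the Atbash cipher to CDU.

C(2) → X(23)
D(3) → W(22)
U(20) → F(5)

XWF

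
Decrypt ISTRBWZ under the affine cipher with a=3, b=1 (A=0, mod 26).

LXGOAHI

The inverse of 3 mod 26 is 9, since 3·9=27≡1. Apply D(y)=9·(y−1) mod 26:
I(8): 9·(8−1)=63≡11 → L
S(18): 9·(18−1)=153≡23 → X
T(19): 9·(19−1)=162≡6 → G
R(17): 9·(17−1)=144≡14 → O
B(1): 9·(1−1)=0 → A
W(22): 9·(22−1)=189≡7 → H
Z(25): 9·(25−1)=216≡8 → I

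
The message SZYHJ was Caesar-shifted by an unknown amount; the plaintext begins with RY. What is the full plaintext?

RYXGI

From the crib: S(18)−R(17)=1, so the shift is 1.
Subtract 1 from each ciphertext letter:
S(18): 18−1=17 → R
Z(25): 25−1=24 → Y
Y(24): 24−1=23 → X
H(7): 7−1=6 → G
J(9): 9−1=8 → I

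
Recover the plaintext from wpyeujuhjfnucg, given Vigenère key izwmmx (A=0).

oqcsimmintbxuh

Repeat the key across the ciphertext: izwmmxizwmmxiz
w(22)−i(8): 14 → o
p(15)−z(25): -10≡16 → q
y(24)−w(22): 2 → c
e(4)−m(12): -8≡18 → s
u(20)−m(12): 8 → i
j(9)−x(23): -14≡12 → m
u(20)−i(8): 12 → m
h(7)−z(25): -18≡8 → i
j(9)−w(22): -13≡13 → n
f(5)−m(12): -7≡19 → t
n(13)−m(12): 1 → b
u(20)−x(23): -3≡23 → x
c(2)−i(8): -6≡20 → u
g(6)−z(25): -19≡7 → h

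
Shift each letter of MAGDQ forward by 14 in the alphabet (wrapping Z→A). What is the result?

M(12): 12+14=26≡0 → A
A(0): 0+14=14 → O
G(6): 6+14=20 → U
D(3): 3+14=17 → R
Q(16): 16+14=30≡4 → E

AOURE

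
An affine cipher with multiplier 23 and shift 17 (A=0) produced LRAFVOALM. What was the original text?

CAXEQBXCT

The inverse of 23 mod 26 is 17, since 23·17=391≡1. Apply D(y)=17·(y−17) mod 26:
L(11): 17·(11−17)=-102≡2 → C
R(17): 17·(17−17)=0 → A
A(0): 17·(0−17)=-289≡23 → X
F(5): 17·(5−17)=-204≡4 → E
V(21): 17·(21−17)=68≡16 → Q
O(14): 17·(14−17)=-51≡1 → B
A(0): 17·(0−17)=-289≡23 → X
L(11): 17·(11−17)=-102≡2 → C
M(12): 17·(12−17)=-85≡19 → T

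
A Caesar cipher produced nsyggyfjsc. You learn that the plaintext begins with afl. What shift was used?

From the crib: n(13)−a(0)=13, so the shift is 13.

13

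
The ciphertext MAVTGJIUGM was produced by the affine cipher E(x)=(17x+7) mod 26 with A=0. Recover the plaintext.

The inverse of 17 mod 26 is 23, since 17·23=391≡1. Apply D(y)=23·(y−7) mod 26:
M(12): 23·(12−7)=115≡11 → L
A(0): 23·(0−7)=-161≡21 → V
V(21): 23·(21−7)=322≡10 → K
T(19): 23·(19−7)=276≡16 → Q
G(6): 23·(6−7)=-23≡3 → D
J(9): 23·(9−7)=46≡20 → U
I(8): 23·(8−7)=23 → X
U(20): 23·(20−7)=299≡13 → N
G(6): 23·(6−7)=-23≡3 → D
M(12): 23·(12−7)=115≡11 → L

LVKQDUXNDL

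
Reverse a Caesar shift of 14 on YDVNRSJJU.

Y(24): 24−14=10 → K
D(3): 3−14=-11≡15 → P
V(21): 21−14=7 → H
N(13): 13−14=-1≡25 → Z
R(17): 17−14=3 → D
S(18): 18−14=4 → E
J(9): 9−14=-5≡21 → V
J(9): 9−14=-5≡21 → V
U(20): 20−14=6 → G

KPHZDEVVG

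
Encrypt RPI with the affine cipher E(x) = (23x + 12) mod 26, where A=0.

NTO

R(17): 23·17+12=403≡13 → N
P(15): 23·15+12=357≡19 → T
I(8): 23·8+12=196≡14 → O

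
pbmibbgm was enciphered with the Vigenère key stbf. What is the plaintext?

Repeat the key across the ciphertext: stbfstbf
p(15)−s(18): -3≡23 → x
b(1)−t(19): -18≡8 → i
m(12)−b(1): 11 → l
i(8)−f(5): 3 → d
b(1)−s(18): -17≡9 → j
b(1)−t(19): -18≡8 → i
g(6)−b(1): 5 → f
m(12)−f(5): 7 → h

xildjifh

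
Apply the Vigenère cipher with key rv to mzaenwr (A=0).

Repeat the key across the message: rvrvrvr
m(12)+r(17): 29≡3 → d
z(25)+v(21): 46≡20 → u
a(0)+r(17): 17 → r
e(4)+v(21): 25 → z
n(13)+r(17): 30≡4 → e
w(22)+v(21): 43≡17 → r
r(17)+r(17): 34≡8 → i

durzeri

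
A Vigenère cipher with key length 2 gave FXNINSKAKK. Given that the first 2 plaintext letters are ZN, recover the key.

GK

Subtract each crib letter from the matching ciphertext letter (mod 26):
F(5)−Z(25)=-20≡6 → G
X(23)−N(13)=10 → K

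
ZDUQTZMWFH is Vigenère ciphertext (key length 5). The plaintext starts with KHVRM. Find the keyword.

PWZZH

Subtract each crib letter from the matching ciphertext letter (mod 26):
Z(25)−K(10)=15 → P
D(3)−H(7)=-4≡22 → W
U(20)−V(21)=-1≡25 → Z
Q(16)−R(17)=-1≡25 → Z
T(19)−M(12)=7 → H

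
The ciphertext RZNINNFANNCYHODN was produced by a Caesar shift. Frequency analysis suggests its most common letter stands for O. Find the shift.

The most frequent ciphertext letter is N (appears 6 times).
N is position 13; O is position 14.
Shift = -1≡25.

25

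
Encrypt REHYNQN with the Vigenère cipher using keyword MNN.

DRUKADZ

Repeat the key across the message: MNNMNNM
R(17)+M(12): 29≡3 → D
E(4)+N(13): 17 → R
H(7)+N(13): 20 → U
Y(24)+M(12): 36≡10 → K
N(13)+N(13): 26≡0 → A
Q(16)+N(13): 29≡3 → D
N(13)+M(12): 25 → Z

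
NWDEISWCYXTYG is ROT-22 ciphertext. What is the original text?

N(13): 13−22=-9≡17 → R
W(22): 22−22=0 → A
D(3): 3−22=-19≡7 → H
E(4): 4−22=-18≡8 → I
I(8): 8−22=-14≡12 → M
S(18): 18−22=-4≡22 → W
W(22): 22−22=0 → A
C(2): 2−22=-20≡6 → G
Y(24): 24−22=2 → C
X(23): 23−22=1 → B
T(19): 19−22=-3≡23 → X
Y(24): 24−22=2 → C
G(6): 6−22=-16≡10 → K

RAHIMWAGCBXCK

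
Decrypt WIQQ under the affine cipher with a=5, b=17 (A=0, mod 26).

BTFF

The inverse of 5 mod 26 is 21, since 5·21=105≡1. Apply D(y)=21·(y−17) mod 26:
W(22): 21·(22−17)=105≡1 → B
I(8): 21·(8−17)=-189≡19 → T
Q(16): 21·(16−17)=-21≡5 → F
Q(16): 21·(16−17)=-21≡5 → F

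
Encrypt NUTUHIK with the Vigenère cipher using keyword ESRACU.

Repeat the key across the message: ESRACUE
N(13)+E(4): 17 → R
U(20)+S(18): 38≡12 → M
T(19)+R(17): 36≡10 → K
U(20)+A(0): 20 → U
H(7)+C(2): 9 → J
I(8)+U(20): 28≡2 → C
K(10)+E(4): 14 → O

RMKUJCO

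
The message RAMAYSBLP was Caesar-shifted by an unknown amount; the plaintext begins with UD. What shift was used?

23

From the crib: R(17)−U(20)=-3≡23, so the shift is 23.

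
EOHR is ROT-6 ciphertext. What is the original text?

E(4): 4−6=-2≡24 → Y
O(14): 14−6=8 → I
H(7): 7−6=1 → B
R(17): 17−6=11 → L

YIBL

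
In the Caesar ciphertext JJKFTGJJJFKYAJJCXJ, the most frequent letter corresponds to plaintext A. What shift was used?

The most frequent ciphertext letter is J (appears 8 times).
J is position 9; A is position 0.
Shift = 9.

9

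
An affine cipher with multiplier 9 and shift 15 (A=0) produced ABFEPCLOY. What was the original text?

The inverse of 9 mod 26 is 3, since 9·3=27≡1. Apply D(y)=3·(y−15) mod 26:
A(0): 3·(0−15)=-45≡7 → H
B(1): 3·(1−15)=-42≡10 → K
F(5): 3·(5−15)=-30≡22 → W
E(4): 3·(4−15)=-33≡19 → T
P(15): 3·(15−15)=0 → A
C(2): 3·(2−15)=-39≡13 → N
L(11): 3·(11−15)=-12≡14 → O
O(14): 3·(14−15)=-3≡23 → X
Y(24): 3·(24−15)=27≡1 → B

HKWTANOXB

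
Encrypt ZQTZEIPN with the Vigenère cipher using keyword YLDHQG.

Repeat the key across the message: YLDHQGYL
Z(25)+Y(24): 49≡23 → X
Q(16)+L(11): 27≡1 → B
T(19)+D(3): 22 → W
Z(25)+H(7): 32≡6 → G
E(4)+Q(16): 20 → U
I(8)+G(6): 14 → O
P(15)+Y(24): 39≡13 → N
N(13)+L(11): 24 → Y

XBWGUONY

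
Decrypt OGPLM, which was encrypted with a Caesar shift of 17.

XPYUV

O(14): 14−17=-3≡23 → X
G(6): 6−17=-11≡15 → P
P(15): 15−17=-2≡24 → Y
L(11): 11−17=-6≡20 → U
M(12): 12−17=-5≡21 → V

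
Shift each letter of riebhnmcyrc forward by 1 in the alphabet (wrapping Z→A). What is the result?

sjfciondzsd

r(17): 17+1=18 → s
i(8): 8+1=9 → j
e(4): 4+1=5 → f
b(1): 1+1=2 → c
h(7): 7+1=8 → i
n(13): 13+1=14 → o
m(12): 12+1=13 → n
c(2): 2+1=3 → d
y(24): 24+1=25 → z
r(17): 17+1=18 → s
c(2): 2+1=3 → d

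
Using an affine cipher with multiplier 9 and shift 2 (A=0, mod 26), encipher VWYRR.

JSKZZ

V(21): 9·21+2=191≡9 → J
W(22): 9·22+2=200≡18 → S
Y(24): 9·24+2=218≡10 → K
R(17): 9·17+2=155≡25 → Z
R(17): 9·17+2=155≡25 → Z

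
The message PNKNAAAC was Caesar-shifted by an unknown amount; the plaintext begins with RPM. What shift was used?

24

From the crib: P(15)−R(17)=-2≡24, so the shift is 24.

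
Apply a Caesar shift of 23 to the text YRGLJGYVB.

Y(24): 24+23=47≡21 → V
R(17): 17+23=40≡14 → O
G(6): 6+23=29≡3 → D
L(11): 11+23=34≡8 → I
J(9): 9+23=32≡6 → G
G(6): 6+23=29≡3 → D
Y(24): 24+23=47≡21 → V
V(21): 21+23=44≡18 → S
B(1): 1+23=24 → Y

VODIGDVSY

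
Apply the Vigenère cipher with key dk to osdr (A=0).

rcgb

Repeat the key across the message: dkdk
o(14)+d(3): 17 → r
s(18)+k(10): 28≡2 → c
d(3)+d(3): 6 → g
r(17)+k(10): 27≡1 → b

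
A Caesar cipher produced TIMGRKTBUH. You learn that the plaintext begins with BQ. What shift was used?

18

From the crib: T(19)−B(1)=18, so the shift is 18.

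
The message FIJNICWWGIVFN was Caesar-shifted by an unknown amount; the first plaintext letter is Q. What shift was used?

From the crib: F(5)−Q(16)=-11≡15, so the shift is 15.

15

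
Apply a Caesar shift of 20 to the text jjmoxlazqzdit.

ddgirfutktxcn

j(9): 9+20=29≡3 → d
j(9): 9+20=29≡3 → d
m(12): 12+20=32≡6 → g
o(14): 14+20=34≡8 → i
x(23): 23+20=43≡17 → r
l(11): 11+20=31≡5 → f
a(0): 0+20=20 → u
z(25): 25+20=45≡19 → t
q(16): 16+20=36≡10 → k
z(25): 25+20=45≡19 → t
d(3): 3+20=23 → x
i(8): 8+20=28≡2 → c
t(19): 19+20=39≡13 → n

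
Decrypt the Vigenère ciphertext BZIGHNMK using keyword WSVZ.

Repeat the key across the ciphertext: WSVZWSVZ
B(1)−W(22): -21≡5 → F
Z(25)−S(18): 7 → H
I(8)−V(21): -13≡13 → N
G(6)−Z(25): -19≡7 → H
H(7)−W(22): -15≡11 → L
N(13)−S(18): -5≡21 → V
M(12)−V(21): -9≡17 → R
K(10)−Z(25): -15≡11 → L

FHNHLVRL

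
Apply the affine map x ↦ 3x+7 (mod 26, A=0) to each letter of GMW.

G(6): 3·6+7=25 → Z
M(12): 3·12+7=43≡17 → R
W(22): 3·22+7=73≡21 → V

ZRV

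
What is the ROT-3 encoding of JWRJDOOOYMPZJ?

MZUMGRRRBPSCM

J(9): 9+3=12 → M
W(22): 22+3=25 → Z
R(17): 17+3=20 → U
J(9): 9+3=12 → M
D(3): 3+3=6 → G
O(14): 14+3=17 → R
O(14): 14+3=17 → R
O(14): 14+3=17 → R
Y(24): 24+3=27≡1 → B
M(12): 12+3=15 → P
P(15): 15+3=18 → S
Z(25): 25+3=28≡2 → C
J(9): 9+3=12 → M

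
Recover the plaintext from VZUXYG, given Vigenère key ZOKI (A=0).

WLKPZS

Repeat the key across the ciphertext: ZOKIZO
V(21)−Z(25): -4≡22 → W
Z(25)−O(14): 11 → L
U(20)−K(10): 10 → K
X(23)−I(8): 15 → P
Y(24)−Z(25): -1≡25 → Z
G(6)−O(14): -8≡18 → S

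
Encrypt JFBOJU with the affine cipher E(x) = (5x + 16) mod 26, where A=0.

JPVIJM

J(9): 5·9+16=61≡9 → J
F(5): 5·5+16=41≡15 → P
B(1): 5·1+16=21 → V
O(14): 5·14+16=86≡8 → I
J(9): 5·9+16=61≡9 → J
U(20): 5·20+16=116≡12 → M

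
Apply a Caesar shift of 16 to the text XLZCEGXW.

NBPSUWNM

X(23): 23+16=39≡13 → N
L(11): 11+16=27≡1 → B
Z(25): 25+16=41≡15 → P
C(2): 2+16=18 → S
E(4): 4+16=20 → U
G(6): 6+16=22 → W
X(23): 23+16=39≡13 → N
W(22): 22+16=38≡12 → M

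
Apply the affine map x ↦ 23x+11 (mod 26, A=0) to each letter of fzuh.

f(5): 23·5+11=126≡22 → w
z(25): 23·25+11=586≡14 → o
u(20): 23·20+11=471≡3 → d
h(7): 23·7+11=172≡16 → q

wodq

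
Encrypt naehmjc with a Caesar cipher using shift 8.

n(13): 13+8=21 → v
a(0): 0+8=8 → i
e(4): 4+8=12 → m
h(7): 7+8=15 → p
m(12): 12+8=20 → u
j(9): 9+8=17 → r
c(2): 2+8=10 → k

vimpurk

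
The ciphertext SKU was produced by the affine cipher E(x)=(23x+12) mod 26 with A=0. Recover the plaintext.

The inverse of 23 mod 26 is 17, since 23·17=391≡1. Apply D(y)=17·(y−12) mod 26:
S(18): 17·(18−12)=102≡24 → Y
K(10): 17·(10−12)=-34≡18 → S
U(20): 17·(20−12)=136≡6 → G

YSG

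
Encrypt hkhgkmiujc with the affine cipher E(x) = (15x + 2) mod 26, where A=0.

dwdowasqhg

h(7): 15·7+2=107≡3 → d
k(10): 15·10+2=152≡22 → w
h(7): 15·7+2=107≡3 → d
g(6): 15·6+2=92≡14 → o
k(10): 15·10+2=152≡22 → w
m(12): 15·12+2=182≡0 → a
i(8): 15·8+2=122≡18 → s
u(20): 15·20+2=302≡16 → q
j(9): 15·9+2=137≡7 → h
c(2): 15·2+2=32≡6 → g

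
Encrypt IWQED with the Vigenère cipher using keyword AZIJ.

Repeat the key across the message: AZIJA
I(8)+A(0): 8 → I
W(22)+Z(25): 47≡21 → V
Q(16)+I(8): 24 → Y
E(4)+J(9): 13 → N
D(3)+A(0): 3 → D

IVYND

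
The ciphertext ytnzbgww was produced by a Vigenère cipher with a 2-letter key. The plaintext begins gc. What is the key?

sr

Subtract each crib letter from the matching ciphertext letter (mod 26):
y(24)−g(6)=18 → s
t(19)−c(2)=17 → r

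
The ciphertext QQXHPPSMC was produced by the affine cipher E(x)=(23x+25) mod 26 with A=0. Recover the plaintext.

DDSGMMLNZ

The inverse of 23 mod 26 is 17, since 23·17=391≡1. Apply D(y)=17·(y−25) mod 26:
Q(16): 17·(16−25)=-153≡3 → D
Q(16): 17·(16−25)=-153≡3 → D
X(23): 17·(23−25)=-34≡18 → S
H(7): 17·(7−25)=-306≡6 → G
P(15): 17·(15−25)=-170≡12 → M
P(15): 17·(15−25)=-170≡12 → M
S(18): 17·(18−25)=-119≡11 → L
M(12): 17·(12−25)=-221≡13 → N
C(2): 17·(2−25)=-391≡25 → Z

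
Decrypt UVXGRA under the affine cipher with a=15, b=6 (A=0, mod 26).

UBPAZK

The inverse of 15 mod 26 is 7, since 15·7=105≡1. Apply D(y)=7·(y−6) mod 26:
U(20): 7·(20−6)=98≡20 → U
V(21): 7·(21−6)=105≡1 → B
X(23): 7·(23−6)=119≡15 → P
G(6): 7·(6−6)=0 → A
R(17): 7·(17−6)=77≡25 → Z
A(0): 7·(0−6)=-42≡10 → K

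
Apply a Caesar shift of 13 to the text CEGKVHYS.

PRTXIULF

C(2): 2+13=15 → P
E(4): 4+13=17 → R
G(6): 6+13=19 → T
K(10): 10+13=23 → X
V(21): 21+13=34≡8 → I
H(7): 7+13=20 → U
Y(24): 24+13=37≡11 → L
S(18): 18+13=31≡5 → F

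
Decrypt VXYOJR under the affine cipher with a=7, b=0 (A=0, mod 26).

The inverse of 7 mod 26 is 15, since 7·15=105≡1. Apply D(y)=15·(y−0) mod 26:
V(21): 15·(21−0)=315≡3 → D
X(23): 15·(23−0)=345≡7 → H
Y(24): 15·(24−0)=360≡22 → W
O(14): 15·(14−0)=210≡2 → C
J(9): 15·(9−0)=135≡5 → F
R(17): 15·(17−0)=255≡21 → V

DHWCFV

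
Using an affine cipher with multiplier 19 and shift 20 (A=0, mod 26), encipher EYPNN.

SITHH

E(4): 19·4+20=96≡18 → S
Y(24): 19·24+20=476≡8 → I
P(15): 19·15+20=305≡19 → T
N(13): 19·13+20=267≡7 → H
N(13): 19·13+20=267≡7 → H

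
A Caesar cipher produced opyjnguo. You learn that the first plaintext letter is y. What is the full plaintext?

yzitxqey

From the crib: o(14)−y(24)=-10≡16, so the shift is 16.
Subtract 16 from each ciphertext letter:
o(14): 14−16=-2≡24 → y
p(15): 15−16=-1≡25 → z
y(24): 24−16=8 → i
j(9): 9−16=-7≡19 → t
n(13): 13−16=-3≡23 → x
g(6): 6−16=-10≡16 → q
u(20): 20−16=4 → e
o(14): 14−16=-2≡24 → y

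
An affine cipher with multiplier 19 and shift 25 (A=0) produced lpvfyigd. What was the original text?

The inverse of 19 mod 26 is 11, since 19·11=209≡1. Apply D(y)=11·(y−25) mod 26:
l(11): 11·(11−25)=-154≡2 → c
p(15): 11·(15−25)=-110≡20 → u
v(21): 11·(21−25)=-44≡8 → i
f(5): 11·(5−25)=-220≡14 → o
y(24): 11·(24−25)=-11≡15 → p
i(8): 11·(8−25)=-187≡21 → v
g(6): 11·(6−25)=-209≡25 → z
d(3): 11·(3−25)=-242≡18 → s

cuiopvzs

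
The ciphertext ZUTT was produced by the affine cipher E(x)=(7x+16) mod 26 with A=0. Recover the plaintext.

FITT

The inverse of 7 mod 26 is 15, since 7·15=105≡1. Apply D(y)=15·(y−16) mod 26:
Z(25): 15·(25−16)=135≡5 → F
U(20): 15·(20−16)=60≡8 → I
T(19): 15·(19−16)=45≡19 → T
T(19): 15·(19−16)=45≡19 → T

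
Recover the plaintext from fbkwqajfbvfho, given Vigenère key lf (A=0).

Repeat the key across the ciphertext: lflflflflflfl
f(5)−l(11): -6≡20 → u
b(1)−f(5): -4≡22 → w
k(10)−l(11): -1≡25 → z
w(22)−f(5): 17 → r
q(16)−l(11): 5 → f
a(0)−f(5): -5≡21 → v
j(9)−l(11): -2≡24 → y
f(5)−f(5): 0 → a
b(1)−l(11): -10≡16 → q
v(21)−f(5): 16 → q
f(5)−l(11): -6≡20 → u
h(7)−f(5): 2 → c
o(14)−l(11): 3 → d

uwzrfvyaqqucd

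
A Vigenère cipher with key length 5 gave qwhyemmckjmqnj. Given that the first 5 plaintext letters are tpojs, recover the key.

xhtpm

Subtract each crib letter from the matching ciphertext letter (mod 26):
q(16)−t(19)=-3≡23 → x
w(22)−p(15)=7 → h
h(7)−o(14)=-7≡19 → t
y(24)−j(9)=15 → p
e(4)−s(18)=-14≡12 → m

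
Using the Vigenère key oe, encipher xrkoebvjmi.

Repeat the key across the message: oeoeoeoeoe
x(23)+o(14): 37≡11 → l
r(17)+e(4): 21 → v
k(10)+o(14): 24 → y
o(14)+e(4): 18 → s
e(4)+o(14): 18 → s
b(1)+e(4): 5 → f
v(21)+o(14): 35≡9 → j
j(9)+e(4): 13 → n
m(12)+o(14): 26≡0 → a
i(8)+e(4): 12 → m

lvyssfjnam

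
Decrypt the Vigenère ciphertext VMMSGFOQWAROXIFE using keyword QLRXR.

Repeat the key across the ciphertext: QLRXRQLRXRQLRXRQ
V(21)−Q(16): 5 → F
M(12)−L(11): 1 → B
M(12)−R(17): -5≡21 → V
S(18)−X(23): -5≡21 → V
G(6)−R(17): -11≡15 → P
F(5)−Q(16): -11≡15 → P
O(14)−L(11): 3 → D
Q(16)−R(17): -1≡25 → Z
W(22)−X(23): -1≡25 → Z
A(0)−R(17): -17≡9 → J
R(17)−Q(16): 1 → B
O(14)−L(11): 3 → D
X(23)−R(17): 6 → G
I(8)−X(23): -15≡11 → L
F(5)−R(17): -12≡14 → O
E(4)−Q(16): -12≡14 → O

FBVVPPDZZJBDGLOO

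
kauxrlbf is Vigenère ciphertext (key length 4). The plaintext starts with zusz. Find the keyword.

lgcy

Subtract each crib letter from the matching ciphertext letter (mod 26):
k(10)−z(25)=-15≡11 → l
a(0)−u(20)=-20≡6 → g
u(20)−s(18)=2 → c
x(23)−z(25)=-2≡24 → y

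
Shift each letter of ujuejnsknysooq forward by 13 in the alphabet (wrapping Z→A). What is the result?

u(20): 20+13=33≡7 → h
j(9): 9+13=22 → w
u(20): 20+13=33≡7 → h
e(4): 4+13=17 → r
j(9): 9+13=22 → w
n(13): 13+13=26≡0 → a
s(18): 18+13=31≡5 → f
k(10): 10+13=23 → x
n(13): 13+13=26≡0 → a
y(24): 24+13=37≡11 → l
s(18): 18+13=31≡5 → f
o(14): 14+13=27≡1 → b
o(14): 14+13=27≡1 → b
q(16): 16+13=29≡3 → d

hwhrwafxalfbbd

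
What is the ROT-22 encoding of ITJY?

EPFU

I(8): 8+22=30≡4 → E
T(19): 19+22=41≡15 → P
J(9): 9+22=31≡5 → F
Y(24): 24+22=46≡20 → U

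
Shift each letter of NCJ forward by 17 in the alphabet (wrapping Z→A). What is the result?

N(13): 13+17=30≡4 → E
C(2): 2+17=19 → T
J(9): 9+17=26≡0 → A

ETA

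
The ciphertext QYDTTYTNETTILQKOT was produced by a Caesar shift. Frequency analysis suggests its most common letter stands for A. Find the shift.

The most frequent ciphertext letter is T (appears 6 times).
T is position 19; A is position 0.
Shift = 19.

19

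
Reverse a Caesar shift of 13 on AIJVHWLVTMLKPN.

NVWIUJYIGZYXCA

A(0): 0−13=-13≡13 → N
I(8): 8−13=-5≡21 → V
J(9): 9−13=-4≡22 → W
V(21): 21−13=8 → I
H(7): 7−13=-6≡20 → U
W(22): 22−13=9 → J
L(11): 11−13=-2≡24 → Y
V(21): 21−13=8 → I
T(19): 19−13=6 → G
M(12): 12−13=-1≡25 → Z
L(11): 11−13=-2≡24 → Y
K(10): 10−13=-3≡23 → X
P(15): 15−13=2 → C
N(13): 13−13=0 → A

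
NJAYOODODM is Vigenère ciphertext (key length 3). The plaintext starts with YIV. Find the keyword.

Subtract each crib letter from the matching ciphertext letter (mod 26):
N(13)−Y(24)=-11≡15 → P
J(9)−I(8)=1 → B
A(0)−V(21)=-21≡5 → F

PBF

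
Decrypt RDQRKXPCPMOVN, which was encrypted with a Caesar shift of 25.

SERSLYQDQNPWO

R(17): 17−25=-8≡18 → S
D(3): 3−25=-22≡4 → E
Q(16): 16−25=-9≡17 → R
R(17): 17−25=-8≡18 → S
K(10): 10−25=-15≡11 → L
X(23): 23−25=-2≡24 → Y
P(15): 15−25=-10≡16 → Q
C(2): 2−25=-23≡3 → D
P(15): 15−25=-10≡16 → Q
M(12): 12−25=-13≡13 → N
O(14): 14−25=-11≡15 → P
V(21): 21−25=-4≡22 → W
N(13): 13−25=-12≡14 → O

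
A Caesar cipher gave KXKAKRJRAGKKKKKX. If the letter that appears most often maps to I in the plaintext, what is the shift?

The most frequent ciphertext letter is K (appears 8 times).
K is position 10; I is position 8.
Shift = 2.

2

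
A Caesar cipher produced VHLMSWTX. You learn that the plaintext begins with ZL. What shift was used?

22

From the crib: V(21)−Z(25)=-4≡22, so the shift is 22.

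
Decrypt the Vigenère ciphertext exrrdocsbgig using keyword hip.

xpckvzvkmzar

Repeat the key across the ciphertext: hiphiphiphip
e(4)−h(7): -3≡23 → x
x(23)−i(8): 15 → p
r(17)−p(15): 2 → c
r(17)−h(7): 10 → k
d(3)−i(8): -5≡21 → v
o(14)−p(15): -1≡25 → z
c(2)−h(7): -5≡21 → v
s(18)−i(8): 10 → k
b(1)−p(15): -14≡12 → m
g(6)−h(7): -1≡25 → z
i(8)−i(8): 0 → a
g(6)−p(15): -9≡17 → r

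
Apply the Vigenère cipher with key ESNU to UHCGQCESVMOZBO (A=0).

Repeat the key across the message: ESNUESNUESNUES
U(20)+E(4): 24 → Y
H(7)+S(18): 25 → Z
C(2)+N(13): 15 → P
G(6)+U(20): 26≡0 → A
Q(16)+E(4): 20 → U
C(2)+S(18): 20 → U
E(4)+N(13): 17 → R
S(18)+U(20): 38≡12 → M
V(21)+E(4): 25 → Z
M(12)+S(18): 30≡4 → E
O(14)+N(13): 27≡1 → B
Z(25)+U(20): 45≡19 → T
B(1)+E(4): 5 → F
O(14)+S(18): 32≡6 → G

YZPAUURMZEBTFG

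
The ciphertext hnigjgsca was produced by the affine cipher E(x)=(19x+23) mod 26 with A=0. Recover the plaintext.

The inverse of 19 mod 26 is 11, since 19·11=209≡1. Apply D(y)=11·(y−23) mod 26:
h(7): 11·(7−23)=-176≡6 → g
n(13): 11·(13−23)=-110≡20 → u
i(8): 11·(8−23)=-165≡17 → r
g(6): 11·(6−23)=-187≡21 → v
j(9): 11·(9−23)=-154≡2 → c
g(6): 11·(6−23)=-187≡21 → v
s(18): 11·(18−23)=-55≡23 → x
c(2): 11·(2−23)=-231≡3 → d
a(0): 11·(0−23)=-253≡7 → h

gurvcvxdh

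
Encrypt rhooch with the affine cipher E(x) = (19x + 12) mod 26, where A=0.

r(17): 19·17+12=335≡23 → x
h(7): 19·7+12=145≡15 → p
o(14): 19·14+12=278≡18 → s
o(14): 19·14+12=278≡18 → s
c(2): 19·2+12=50≡24 → y
h(7): 19·7+12=145≡15 → p

xpssyp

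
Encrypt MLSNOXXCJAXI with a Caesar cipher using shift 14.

M(12): 12+14=26≡0 → A
L(11): 11+14=25 → Z
S(18): 18+14=32≡6 → G
N(13): 13+14=27≡1 → B
O(14): 14+14=28≡2 → C
X(23): 23+14=37≡11 → L
X(23): 23+14=37≡11 → L
C(2): 2+14=16 → Q
J(9): 9+14=23 → X
A(0): 0+14=14 → O
X(23): 23+14=37≡11 → L
I(8): 8+14=22 → W

AZGBCLLQXOLW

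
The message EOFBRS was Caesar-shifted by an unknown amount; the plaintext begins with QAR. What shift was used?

14

From the crib: E(4)−Q(16)=-12≡14, so the shift is 14.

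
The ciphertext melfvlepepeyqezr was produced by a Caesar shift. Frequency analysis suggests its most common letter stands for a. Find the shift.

The most frequent ciphertext letter is e (appears 5 times).
e is position 4; a is position 0.
Shift = 4.

4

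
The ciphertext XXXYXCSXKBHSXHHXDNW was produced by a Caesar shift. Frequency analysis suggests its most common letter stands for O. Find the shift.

The most frequent ciphertext letter is X (appears 7 times).
X is position 23; O is position 14.
Shift = 9.

9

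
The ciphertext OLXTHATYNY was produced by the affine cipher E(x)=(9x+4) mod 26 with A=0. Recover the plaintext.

The inverse of 9 mod 26 is 3, since 9·3=27≡1. Apply D(y)=3·(y−4) mod 26:
O(14): 3·(14−4)=30≡4 → E
L(11): 3·(11−4)=21 → V
X(23): 3·(23−4)=57≡5 → F
T(19): 3·(19−4)=45≡19 → T
H(7): 3·(7−4)=9 → J
A(0): 3·(0−4)=-12≡14 → O
T(19): 3·(19−4)=45≡19 → T
Y(24): 3·(24−4)=60≡8 → I
N(13): 3·(13−4)=27≡1 → B
Y(24): 3·(24−4)=60≡8 → I

EVFTJOTIBI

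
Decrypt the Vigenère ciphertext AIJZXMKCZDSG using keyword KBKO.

Repeat the key across the ciphertext: KBKOKBKOKBKO
A(0)−K(10): -10≡16 → Q
I(8)−B(1): 7 → H
J(9)−K(10): -1≡25 → Z
Z(25)−O(14): 11 → L
X(23)−K(10): 13 → N
M(12)−B(1): 11 → L
K(10)−K(10): 0 → A
C(2)−O(14): -12≡14 → O
Z(25)−K(10): 15 → P
D(3)−B(1): 2 → C
S(18)−K(10): 8 → I
G(6)−O(14): -8≡18 → S

QHZLNLAOPCIS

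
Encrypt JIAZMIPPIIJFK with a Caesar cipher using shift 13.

WVNMZVCCVVWSX

J(9): 9+13=22 → W
I(8): 8+13=21 → V
A(0): 0+13=13 → N
Z(25): 25+13=38≡12 → M
M(12): 12+13=25 → Z
I(8): 8+13=21 → V
P(15): 15+13=28≡2 → C
P(15): 15+13=28≡2 → C
I(8): 8+13=21 → V
I(8): 8+13=21 → V
J(9): 9+13=22 → W
F(5): 5+13=18 → S
K(10): 10+13=23 → X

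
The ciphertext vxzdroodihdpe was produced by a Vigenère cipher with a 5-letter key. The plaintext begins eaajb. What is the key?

Subtract each crib letter from the matching ciphertext letter (mod 26):
v(21)−e(4)=17 → r
x(23)−a(0)=23 → x
z(25)−a(0)=25 → z
d(3)−j(9)=-6≡20 → u
r(17)−b(1)=16 → q

rxzuq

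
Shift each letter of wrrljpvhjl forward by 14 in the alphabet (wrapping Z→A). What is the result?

w(22): 22+14=36≡10 → k
r(17): 17+14=31≡5 → f
r(17): 17+14=31≡5 → f
l(11): 11+14=25 → z
j(9): 9+14=23 → x
p(15): 15+14=29≡3 → d
v(21): 21+14=35≡9 → j
h(7): 7+14=21 → v
j(9): 9+14=23 → x
l(11): 11+14=25 → z

kffzxdjvxz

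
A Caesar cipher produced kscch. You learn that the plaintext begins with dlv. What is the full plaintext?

From the crib: k(10)−d(3)=7, so the shift is 7.
Subtract 7 from each ciphertext letter:
k(10): 10−7=3 → d
s(18): 18−7=11 → l
c(2): 2−7=-5≡21 → v
c(2): 2−7=-5≡21 → v
h(7): 7−7=0 → a

dlvva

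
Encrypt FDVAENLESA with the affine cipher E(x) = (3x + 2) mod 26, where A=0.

F(5): 3·5+2=17 → R
D(3): 3·3+2=11 → L
V(21): 3·21+2=65≡13 → N
A(0): 3·0+2=2 → C
E(4): 3·4+2=14 → O
N(13): 3·13+2=41≡15 → P
L(11): 3·11+2=35≡9 → J
E(4): 3·4+2=14 → O
S(18): 3·18+2=56≡4 → E
A(0): 3·0+2=2 → C

RLNCOPJOEC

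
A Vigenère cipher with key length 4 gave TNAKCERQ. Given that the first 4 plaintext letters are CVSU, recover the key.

RSIQ

Subtract each crib letter from the matching ciphertext letter (mod 26):
T(19)−C(2)=17 → R
N(13)−V(21)=-8≡18 → S
A(0)−S(18)=-18≡8 → I
K(10)−U(20)=-10≡16 → Q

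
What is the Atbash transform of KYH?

K(10) → P(15)
Y(24) → B(1)
H(7) → S(18)

PBS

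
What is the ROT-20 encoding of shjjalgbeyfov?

mbddufavyszip

s(18): 18+20=38≡12 → m
h(7): 7+20=27≡1 → b
j(9): 9+20=29≡3 → d
j(9): 9+20=29≡3 → d
a(0): 0+20=20 → u
l(11): 11+20=31≡5 → f
g(6): 6+20=26≡0 → a
b(1): 1+20=21 → v
e(4): 4+20=24 → y
y(24): 24+20=44≡18 → s
f(5): 5+20=25 → z
o(14): 14+20=34≡8 → i
v(21): 21+20=41≡15 → p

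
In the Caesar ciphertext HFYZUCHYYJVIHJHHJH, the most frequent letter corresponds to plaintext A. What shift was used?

The most frequent ciphertext letter is H (appears 6 times).
H is position 7; A is position 0.
Shift = 7.

7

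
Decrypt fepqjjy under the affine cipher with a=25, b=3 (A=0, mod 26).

yzonuuf

The inverse of 25 mod 26 is 25, since 25·25=625≡1. Apply D(y)=25·(y−3) mod 26:
f(5): 25·(5−3)=50≡24 → y
e(4): 25·(4−3)=25 → z
p(15): 25·(15−3)=300≡14 → o
q(16): 25·(16−3)=325≡13 → n
j(9): 25·(9−3)=150≡20 → u
j(9): 25·(9−3)=150≡20 → u
y(24): 25·(24−3)=525≡5 → f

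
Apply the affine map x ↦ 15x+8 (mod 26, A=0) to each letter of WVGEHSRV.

ALUQJSDL

W(22): 15·22+8=338≡0 → A
V(21): 15·21+8=323≡11 → L
G(6): 15·6+8=98≡20 → U
E(4): 15·4+8=68≡16 → Q
H(7): 15·7+8=113≡9 → J
S(18): 15·18+8=278≡18 → S
R(17): 15·17+8=263≡3 → D
V(21): 15·21+8=323≡11 → L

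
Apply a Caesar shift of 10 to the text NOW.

N(13): 13+10=23 → X
O(14): 14+10=24 → Y
W(22): 22+10=32≡6 → G

XYG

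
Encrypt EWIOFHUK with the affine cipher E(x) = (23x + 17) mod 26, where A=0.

FDTBCWJN

E(4): 23·4+17=109≡5 → F
W(22): 23·22+17=523≡3 → D
I(8): 23·8+17=201≡19 → T
O(14): 23·14+17=339≡1 → B
F(5): 23·5+17=132≡2 → C
H(7): 23·7+17=178≡22 → W
U(20): 23·20+17=477≡9 → J
K(10): 23·10+17=247≡13 → N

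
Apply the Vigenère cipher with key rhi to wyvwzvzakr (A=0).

Repeat the key across the message: rhirhirhir
w(22)+r(17): 39≡13 → n
y(24)+h(7): 31≡5 → f
v(21)+i(8): 29≡3 → d
w(22)+r(17): 39≡13 → n
z(25)+h(7): 32≡6 → g
v(21)+i(8): 29≡3 → d
z(25)+r(17): 42≡16 → q
a(0)+h(7): 7 → h
k(10)+i(8): 18 → s
r(17)+r(17): 34≡8 → i

nfdngdqhsi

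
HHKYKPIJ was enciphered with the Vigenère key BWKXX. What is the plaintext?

GLABNOMZ

Repeat the key across the ciphertext: BWKXXBWK
H(7)−B(1): 6 → G
H(7)−W(22): -15≡11 → L
K(10)−K(10): 0 → A
Y(24)−X(23): 1 → B
K(10)−X(23): -13≡13 → N
P(15)−B(1): 14 → O
I(8)−W(22): -14≡12 → M
J(9)−K(10): -1≡25 → Z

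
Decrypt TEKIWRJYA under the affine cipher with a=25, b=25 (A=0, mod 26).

The inverse of 25 mod 26 is 25, since 25·25=625≡1. Apply D(y)=25·(y−25) mod 26:
T(19): 25·(19−25)=-150≡6 → G
E(4): 25·(4−25)=-525≡21 → V
K(10): 25·(10−25)=-375≡15 → P
I(8): 25·(8−25)=-425≡17 → R
W(22): 25·(22−25)=-75≡3 → D
R(17): 25·(17−25)=-200≡8 → I
J(9): 25·(9−25)=-400≡16 → Q
Y(24): 25·(24−25)=-25≡1 → B
A(0): 25·(0−25)=-625≡25 → Z

GVPRDIQBZ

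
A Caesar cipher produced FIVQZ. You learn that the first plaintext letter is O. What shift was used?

From the crib: F(5)−O(14)=-9≡17, so the shift is 17.

17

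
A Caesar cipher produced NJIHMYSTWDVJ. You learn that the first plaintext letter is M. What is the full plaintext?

From the crib: N(13)−M(12)=1, so the shift is 1.
Subtract 1 from each ciphertext letter:
N(13): 13−1=12 → M
J(9): 9−1=8 → I
I(8): 8−1=7 → H
H(7): 7−1=6 → G
M(12): 12−1=11 → L
Y(24): 24−1=23 → X
S(18): 18−1=17 → R
T(19): 19−1=18 → S
W(22): 22−1=21 → V
D(3): 3−1=2 → C
V(21): 21−1=20 → U
J(9): 9−1=8 → I

MIHGLXRSVCUI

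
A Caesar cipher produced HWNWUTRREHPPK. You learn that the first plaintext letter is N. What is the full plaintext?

NCTCAZXXKNVVQ

From the crib: H(7)−N(13)=-6≡20, so the shift is 20.
Subtract 20 from each ciphertext letter:
H(7): 7−20=-13≡13 → N
W(22): 22−20=2 → C
N(13): 13−20=-7≡19 → T
W(22): 22−20=2 → C
U(20): 20−20=0 → A
T(19): 19−20=-1≡25 → Z
R(17): 17−20=-3≡23 → X
R(17): 17−20=-3≡23 → X
E(4): 4−20=-16≡10 → K
H(7): 7−20=-13≡13 → N
P(15): 15−20=-5≡21 → V
P(15): 15−20=-5≡21 → V
K(10): 10−20=-10≡16 → Q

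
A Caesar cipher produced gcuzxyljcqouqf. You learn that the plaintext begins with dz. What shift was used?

From the crib: g(6)−d(3)=3, so the shift is 3.

3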